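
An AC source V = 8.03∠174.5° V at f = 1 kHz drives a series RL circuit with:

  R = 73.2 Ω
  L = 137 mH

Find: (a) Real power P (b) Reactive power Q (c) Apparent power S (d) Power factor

Step 1 — Angular frequency: ω = 2π·f = 2π·1000 = 6283 rad/s.
Step 2 — Component impedances:
  R: Z = R = 73.2 Ω
  L: Z = jωL = j·6283·0.137 = 0 + j860.8 Ω
Step 3 — Series combination: Z_total = R + L = 73.2 + j860.8 Ω = 863.9∠85.1° Ω.
Step 4 — Source phasor: V = 8.03∠174.5° V = -7.993 + j0.7696 V.
Step 5 — Current: I = V / Z = 0.0001037 + j0.009294 A = 0.009295∠89.4° A.
Step 6 — Complex power: S = V·I* = 0.006324 + j0.07437 VA.
Step 7 — Real power: P = Re(S) = 0.006324 W.
Step 8 — Reactive power: Q = Im(S) = 0.07437 VAR.
Step 9 — Apparent power: |S| = 0.07464 VA.
Step 10 — Power factor: PF = P/|S| = 0.08473 (lagging).

(a) P = 0.006324 W  (b) Q = 0.07437 VAR  (c) S = 0.07464 VA  (d) PF = 0.08473 (lagging)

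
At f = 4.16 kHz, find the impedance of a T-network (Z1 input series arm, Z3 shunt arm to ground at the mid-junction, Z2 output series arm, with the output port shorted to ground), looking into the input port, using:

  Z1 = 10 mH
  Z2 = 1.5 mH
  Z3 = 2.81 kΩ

Step 1 — Angular frequency: ω = 2π·f = 2π·4160 = 2.614e+04 rad/s.
Step 2 — Component impedances:
  Z1: Z = jωL = j·2.614e+04·0.01 = 0 + j261.4 Ω
  Z2: Z = jωL = j·2.614e+04·0.0015 = 0 + j39.21 Ω
  Z3: Z = R = 2810 Ω
Step 3 — With the output port shorted to ground, the output series arm Z2 runs from the junction to ground; the shunt arm Z3 also runs from the junction to ground. They appear in parallel: Z3 || Z2 = 0.5469 + j39.2 Ω.
Step 4 — Series with input arm Z1: Z_in = Z1 + (Z3 || Z2) = 0.5469 + j300.6 Ω = 300.6∠89.9° Ω.

Z = 0.5469 + j300.6 Ω = 300.6∠89.9° Ω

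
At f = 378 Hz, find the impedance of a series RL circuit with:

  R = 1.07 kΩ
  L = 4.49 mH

Step 1 — Angular frequency: ω = 2π·f = 2π·378 = 2375 rad/s.
Step 2 — Component impedances:
  R: Z = R = 1070 Ω
  L: Z = jωL = j·2375·0.00449 = 0 + j10.66 Ω
Step 3 — Series combination: Z_total = R + L = 1070 + j10.66 Ω = 1070∠0.6° Ω.

Z = 1070 + j10.66 Ω = 1070∠0.6° Ω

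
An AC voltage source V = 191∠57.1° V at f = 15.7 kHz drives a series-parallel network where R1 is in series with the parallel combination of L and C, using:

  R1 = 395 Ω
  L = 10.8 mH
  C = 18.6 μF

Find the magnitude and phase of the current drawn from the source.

Step 1 — Angular frequency: ω = 2π·f = 2π·1.57e+04 = 9.865e+04 rad/s.
Step 2 — Component impedances:
  R1: Z = R = 395 Ω
  L: Z = jωL = j·9.865e+04·0.0108 = 0 + j1065 Ω
  C: Z = 1/(jωC) = -j/(ω·C) = 0 - j0.545 Ω
Step 3 — Parallel branch: L || C = 1/(1/L + 1/C) = 0 - j0.5453 Ω.
Step 4 — Series with R1: Z_total = R1 + (L || C) = 395 - j0.5453 Ω = 395∠-0.1° Ω.
Step 5 — Source phasor: V = 191∠57.1° V = 103.7 + j160.4 V.
Step 6 — Ohm's law: I = V / Z_total = (103.7 + j160.4) / (395 - j0.5453) = 0.2621 + j0.4064 A.
Step 7 — Convert to polar: |I| = 0.4835 A, ∠I = 57.2°.

I = 0.4835∠57.2° A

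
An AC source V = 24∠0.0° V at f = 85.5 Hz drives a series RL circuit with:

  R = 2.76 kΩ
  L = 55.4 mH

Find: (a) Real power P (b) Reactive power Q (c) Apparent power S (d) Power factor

Step 1 — Angular frequency: ω = 2π·f = 2π·85.5 = 537.2 rad/s.
Step 2 — Component impedances:
  R: Z = R = 2760 Ω
  L: Z = jωL = j·537.2·0.0554 = 0 + j29.76 Ω
Step 3 — Series combination: Z_total = R + L = 2760 + j29.76 Ω = 2760∠0.6° Ω.
Step 4 — Source phasor: V = 24∠0.0° V = 24 V.
Step 5 — Current: I = V / Z = 0.008695 - j9.376e-05 A = 0.008695∠-0.6° A.
Step 6 — Complex power: S = V·I* = 0.2087 + j0.00225 VA.
Step 7 — Real power: P = Re(S) = 0.2087 W.
Step 8 — Reactive power: Q = Im(S) = 0.00225 VAR.
Step 9 — Apparent power: |S| = 0.2087 VA.
Step 10 — Power factor: PF = P/|S| = 0.9999 (lagging).

(a) P = 0.2087 W  (b) Q = 0.00225 VAR  (c) S = 0.2087 VA  (d) PF = 0.9999 (lagging)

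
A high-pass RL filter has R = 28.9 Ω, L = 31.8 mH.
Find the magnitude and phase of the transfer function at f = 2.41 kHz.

Step 1 — Angular frequency: ω = 2π·2410 = 1.514e+04 rad/s.
Step 2 — Transfer function: H(jω) = jωL/(R + jωL).
Step 3 — Numerator jωL = j·481.5; denominator R + jωL = 28.9 + j481.5.
Step 4 — H = 0.9964 + j0.0598.
Step 5 — Magnitude: |H| = 0.9982 (-0.0 dB); phase: φ = 3.4°.

|H| = 0.9982 (-0.0 dB), φ = 3.4°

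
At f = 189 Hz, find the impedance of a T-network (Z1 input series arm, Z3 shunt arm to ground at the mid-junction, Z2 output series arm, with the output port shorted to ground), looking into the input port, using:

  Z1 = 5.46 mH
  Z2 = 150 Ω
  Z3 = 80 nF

Step 1 — Angular frequency: ω = 2π·f = 2π·189 = 1188 rad/s.
Step 2 — Component impedances:
  Z1: Z = jωL = j·1188·0.00546 = 0 + j6.484 Ω
  Z2: Z = R = 150 Ω
  Z3: Z = 1/(jωC) = -j/(ω·C) = 0 - j1.053e+04 Ω
Step 3 — With the output port shorted to ground, the output series arm Z2 runs from the junction to ground; the shunt arm Z3 also runs from the junction to ground. They appear in parallel: Z3 || Z2 = 150 - j2.137 Ω.
Step 4 — Series with input arm Z1: Z_in = Z1 + (Z3 || Z2) = 150 + j4.347 Ω = 150∠1.7° Ω.

Z = 150 + j4.347 Ω = 150∠1.7° Ω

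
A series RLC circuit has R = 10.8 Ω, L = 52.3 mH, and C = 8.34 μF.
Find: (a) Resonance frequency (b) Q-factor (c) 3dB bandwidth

Step 1 — Resonance: ω₀ = 1/√(LC) = 1/√(0.0523·8.34e-06) = 1514 rad/s.
Step 2 — f₀ = ω₀/(2π) = 241 Hz.
Step 3 — Series Q: Q = ω₀L/R = 1514·0.0523/10.8 = 7.332.
Step 4 — Bandwidth: Δω = ω₀/Q = 206.5 rad/s; BW = Δω/(2π) = 32.87 Hz.

(a) f₀ = 241 Hz  (b) Q = 7.332  (c) BW = 32.87 Hz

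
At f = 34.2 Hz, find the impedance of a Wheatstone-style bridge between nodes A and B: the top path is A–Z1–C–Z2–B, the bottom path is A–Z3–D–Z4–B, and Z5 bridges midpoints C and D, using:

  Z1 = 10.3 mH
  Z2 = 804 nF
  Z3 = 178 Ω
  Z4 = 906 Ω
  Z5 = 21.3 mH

Step 1 — Angular frequency: ω = 2π·f = 2π·34.2 = 214.9 rad/s.
Step 2 — Component impedances:
  Z1: Z = jωL = j·214.9·0.0103 = 0 + j2.213 Ω
  Z2: Z = 1/(jωC) = -j/(ω·C) = 0 - j5788 Ω
  Z3: Z = R = 178 Ω
  Z4: Z = R = 906 Ω
  Z5: Z = jωL = j·214.9·0.0213 = 0 + j4.577 Ω
Step 3 — Bridge requires nodal analysis (the Z5 bridge couples midpoints C and D, so the two paths cannot be reduced to a simple series/parallel combination). Setting node B to ground and injecting 1 A at node A, the 3-node admittance system at A, C, D solves to V_A = Z_AB = 885.9 - j132 Ω = 895.7∠-8.5° Ω.

Z = 885.9 - j132 Ω = 895.7∠-8.5° Ω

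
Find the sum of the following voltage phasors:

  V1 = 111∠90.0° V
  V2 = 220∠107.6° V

Step 1 — Convert each phasor to rectangular form:
  V1 = 111·(cos(90.0°) + j·sin(90.0°)) = 0 + j111 V
  V2 = 220·(cos(107.6°) + j·sin(107.6°)) = -66.52 + j209.7 V
Step 2 — Sum components: V_total = -66.52 + j320.7 V.
Step 3 — Convert to polar: |V_total| = 327.5 V, ∠V_total = 101.7°.

V_total = 327.5∠101.7° V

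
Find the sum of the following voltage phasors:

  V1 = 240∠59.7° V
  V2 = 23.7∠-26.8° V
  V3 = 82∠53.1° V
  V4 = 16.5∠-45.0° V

Step 1 — Convert each phasor to rectangular form:
  V1 = 240·(cos(59.7°) + j·sin(59.7°)) = 121.1 + j207.2 V
  V2 = 23.7·(cos(-26.8°) + j·sin(-26.8°)) = 21.15 - j10.69 V
  V3 = 82·(cos(53.1°) + j·sin(53.1°)) = 49.23 + j65.57 V
  V4 = 16.5·(cos(-45.0°) + j·sin(-45.0°)) = 11.67 - j11.67 V
Step 2 — Sum components: V_total = 203.1 + j250.4 V.
Step 3 — Convert to polar: |V_total| = 322.5 V, ∠V_total = 51.0°.

V_total = 322.5∠51.0° V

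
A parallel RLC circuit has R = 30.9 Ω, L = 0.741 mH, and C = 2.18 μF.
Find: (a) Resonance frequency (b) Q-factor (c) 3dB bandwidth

Step 1 — Resonance: ω₀ = 1/√(LC) = 1/√(0.000741·2.18e-06) = 2.488e+04 rad/s.
Step 2 — f₀ = ω₀/(2π) = 3960 Hz.
Step 3 — Parallel Q: Q = R/(ω₀L) = 30.9/(2.488e+04·0.000741) = 1.676.
Step 4 — Bandwidth: Δω = ω₀/Q = 1.485e+04 rad/s; BW = Δω/(2π) = 2363 Hz.

(a) f₀ = 3960 Hz  (b) Q = 1.676  (c) BW = 2363 Hz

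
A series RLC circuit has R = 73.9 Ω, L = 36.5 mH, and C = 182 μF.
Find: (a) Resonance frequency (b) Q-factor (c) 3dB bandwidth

Step 1 — Resonance: ω₀ = 1/√(LC) = 1/√(0.0365·0.000182) = 388 rad/s.
Step 2 — f₀ = ω₀/(2π) = 61.75 Hz.
Step 3 — Series Q: Q = ω₀L/R = 388·0.0365/73.9 = 0.1916.
Step 4 — Bandwidth: Δω = ω₀/Q = 2025 rad/s; BW = Δω/(2π) = 322.2 Hz.

(a) f₀ = 61.75 Hz  (b) Q = 0.1916  (c) BW = 322.2 Hz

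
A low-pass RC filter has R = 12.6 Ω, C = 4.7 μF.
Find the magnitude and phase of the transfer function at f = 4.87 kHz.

Step 1 — Angular frequency: ω = 2π·4870 = 3.06e+04 rad/s.
Step 2 — Transfer function: H(jω) = 1/(1 + jωRC).
Step 3 — Denominator: 1 + jωRC = 1 + j·3.06e+04·12.6·4.7e-06 = 1 + j1.812.
Step 4 — H = 0.2334 - j0.423.
Step 5 — Magnitude: |H| = 0.4832 (-6.3 dB); phase: φ = -61.1°.

|H| = 0.4832 (-6.3 dB), φ = -61.1°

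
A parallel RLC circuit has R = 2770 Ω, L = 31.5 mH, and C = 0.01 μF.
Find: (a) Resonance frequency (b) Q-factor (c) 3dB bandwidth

Step 1 — Resonance: ω₀ = 1/√(LC) = 1/√(0.0315·1e-08) = 5.634e+04 rad/s.
Step 2 — f₀ = ω₀/(2π) = 8967 Hz.
Step 3 — Parallel Q: Q = R/(ω₀L) = 2770/(5.634e+04·0.0315) = 1.561.
Step 4 — Bandwidth: Δω = ω₀/Q = 3.61e+04 rad/s; BW = Δω/(2π) = 5746 Hz.

(a) f₀ = 8967 Hz  (b) Q = 1.561  (c) BW = 5746 Hz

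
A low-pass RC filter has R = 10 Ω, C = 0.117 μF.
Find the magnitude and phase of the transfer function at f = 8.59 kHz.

Step 1 — Angular frequency: ω = 2π·8590 = 5.397e+04 rad/s.
Step 2 — Transfer function: H(jω) = 1/(1 + jωRC).
Step 3 — Denominator: 1 + jωRC = 1 + j·5.397e+04·10·1.17e-07 = 1 + j0.06315.
Step 4 — H = 0.996 - j0.0629.
Step 5 — Magnitude: |H| = 0.998 (-0.0 dB); phase: φ = -3.6°.

|H| = 0.998 (-0.0 dB), φ = -3.6°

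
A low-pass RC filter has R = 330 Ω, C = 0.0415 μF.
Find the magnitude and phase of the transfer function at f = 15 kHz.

Step 1 — Angular frequency: ω = 2π·1.5e+04 = 9.425e+04 rad/s.
Step 2 — Transfer function: H(jω) = 1/(1 + jωRC).
Step 3 — Denominator: 1 + jωRC = 1 + j·9.425e+04·330·4.15e-08 = 1 + j1.291.
Step 4 — H = 0.3751 - j0.4841.
Step 5 — Magnitude: |H| = 0.6125 (-4.3 dB); phase: φ = -52.2°.

|H| = 0.6125 (-4.3 dB), φ = -52.2°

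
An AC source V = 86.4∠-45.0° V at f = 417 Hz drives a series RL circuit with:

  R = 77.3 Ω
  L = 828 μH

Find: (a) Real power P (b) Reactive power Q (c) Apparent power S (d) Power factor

Step 1 — Angular frequency: ω = 2π·f = 2π·417 = 2620 rad/s.
Step 2 — Component impedances:
  R: Z = R = 77.3 Ω
  L: Z = jωL = j·2620·0.000828 = 0 + j2.169 Ω
Step 3 — Series combination: Z_total = R + L = 77.3 + j2.169 Ω = 77.33∠1.6° Ω.
Step 4 — Source phasor: V = 86.4∠-45.0° V = 61.09 - j61.09 V.
Step 5 — Current: I = V / Z = 0.7676 - j0.8119 A = 1.117∠-46.6° A.
Step 6 — Complex power: S = V·I* = 96.5 + j2.708 VA.
Step 7 — Real power: P = Re(S) = 96.5 W.
Step 8 — Reactive power: Q = Im(S) = 2.708 VAR.
Step 9 — Apparent power: |S| = 96.53 VA.
Step 10 — Power factor: PF = P/|S| = 0.9996 (lagging).

(a) P = 96.5 W  (b) Q = 2.708 VAR  (c) S = 96.53 VA  (d) PF = 0.9996 (lagging)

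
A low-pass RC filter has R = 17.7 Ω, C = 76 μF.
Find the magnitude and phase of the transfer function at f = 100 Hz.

Step 1 — Angular frequency: ω = 2π·100 = 628.3 rad/s.
Step 2 — Transfer function: H(jω) = 1/(1 + jωRC).
Step 3 — Denominator: 1 + jωRC = 1 + j·628.3·17.7·7.6e-05 = 1 + j0.8452.
Step 4 — H = 0.5833 - j0.493.
Step 5 — Magnitude: |H| = 0.7637 (-2.3 dB); phase: φ = -40.2°.

|H| = 0.7637 (-2.3 dB), φ = -40.2°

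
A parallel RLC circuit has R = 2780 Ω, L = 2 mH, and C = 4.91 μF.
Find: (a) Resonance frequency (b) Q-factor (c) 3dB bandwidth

Step 1 — Resonance: ω₀ = 1/√(LC) = 1/√(0.002·4.91e-06) = 1.009e+04 rad/s.
Step 2 — f₀ = ω₀/(2π) = 1606 Hz.
Step 3 — Parallel Q: Q = R/(ω₀L) = 2780/(1.009e+04·0.002) = 137.7.
Step 4 — Bandwidth: Δω = ω₀/Q = 73.26 rad/s; BW = Δω/(2π) = 11.66 Hz.

(a) f₀ = 1606 Hz  (b) Q = 137.7  (c) BW = 11.66 Hz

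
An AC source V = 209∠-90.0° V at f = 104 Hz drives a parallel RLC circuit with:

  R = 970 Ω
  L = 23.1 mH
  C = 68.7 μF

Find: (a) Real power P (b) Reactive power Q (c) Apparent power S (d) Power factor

Step 1 — Angular frequency: ω = 2π·f = 2π·104 = 653.5 rad/s.
Step 2 — Component impedances:
  R: Z = R = 970 Ω
  L: Z = jωL = j·653.5·0.0231 = 0 + j15.09 Ω
  C: Z = 1/(jωC) = -j/(ω·C) = 0 - j22.28 Ω
Step 3 — Parallel combination: 1/Z_total = 1/R + 1/L + 1/C; Z_total = 2.255 + j46.72 Ω = 46.77∠87.2° Ω.
Step 4 — Source phasor: V = 209∠-90.0° V = 0 - j209 V.
Step 5 — Current: I = V / Z = -4.463 - j0.2155 A = 4.469∠-177.2° A.
Step 6 — Complex power: S = V·I* = 45.03 + j932.9 VA.
Step 7 — Real power: P = Re(S) = 45.03 W.
Step 8 — Reactive power: Q = Im(S) = 932.9 VAR.
Step 9 — Apparent power: |S| = 933.9 VA.
Step 10 — Power factor: PF = P/|S| = 0.04822 (lagging).

(a) P = 45.03 W  (b) Q = 932.9 VAR  (c) S = 933.9 VA  (d) PF = 0.04822 (lagging)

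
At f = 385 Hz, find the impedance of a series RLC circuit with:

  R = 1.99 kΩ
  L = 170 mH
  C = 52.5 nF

Step 1 — Angular frequency: ω = 2π·f = 2π·385 = 2419 rad/s.
Step 2 — Component impedances:
  R: Z = R = 1990 Ω
  L: Z = jωL = j·2419·0.17 = 0 + j411.2 Ω
  C: Z = 1/(jωC) = -j/(ω·C) = 0 - j7874 Ω
Step 3 — Series combination: Z_total = R + L + C = 1990 - j7463 Ω = 7724∠-75.1° Ω.

Z = 1990 - j7463 Ω = 7724∠-75.1° Ω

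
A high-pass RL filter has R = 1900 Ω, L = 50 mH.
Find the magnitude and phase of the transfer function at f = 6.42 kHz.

Step 1 — Angular frequency: ω = 2π·6420 = 4.034e+04 rad/s.
Step 2 — Transfer function: H(jω) = jωL/(R + jωL).
Step 3 — Numerator jωL = j·2017; denominator R + jωL = 1900 + j2017.
Step 4 — H = 0.5298 + j0.4991.
Step 5 — Magnitude: |H| = 0.7279 (-2.8 dB); phase: φ = 43.3°.

|H| = 0.7279 (-2.8 dB), φ = 43.3°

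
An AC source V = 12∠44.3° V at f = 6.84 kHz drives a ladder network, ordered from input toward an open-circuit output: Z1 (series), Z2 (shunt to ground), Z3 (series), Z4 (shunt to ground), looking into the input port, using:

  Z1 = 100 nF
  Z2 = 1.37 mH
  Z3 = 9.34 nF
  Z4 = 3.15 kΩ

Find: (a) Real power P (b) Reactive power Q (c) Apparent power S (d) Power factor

Step 1 — Angular frequency: ω = 2π·f = 2π·6840 = 4.298e+04 rad/s.
Step 2 — Component impedances:
  Z1: Z = 1/(jωC) = -j/(ω·C) = 0 - j232.7 Ω
  Z2: Z = jωL = j·4.298e+04·0.00137 = 0 + j58.88 Ω
  Z3: Z = 1/(jωC) = -j/(ω·C) = 0 - j2491 Ω
  Z4: Z = R = 3150 Ω
Step 3 — Ladder network (open output): work backward from the far end, alternating series and parallel combinations. Z_in = 0.6894 - j173.3 Ω = 173.3∠-89.8° Ω.
Step 4 — Source phasor: V = 12∠44.3° V = 8.588 + j8.381 V.
Step 5 — Current: I = V / Z = -0.04817 + j0.04976 A = 0.06925∠134.1° A.
Step 6 — Complex power: S = V·I* = 0.003307 - j0.8311 VA.
Step 7 — Real power: P = Re(S) = 0.003307 W.
Step 8 — Reactive power: Q = Im(S) = -0.8311 VAR.
Step 9 — Apparent power: |S| = 0.8311 VA.
Step 10 — Power factor: PF = P/|S| = 0.003979 (leading).

(a) P = 0.003307 W  (b) Q = -0.8311 VAR  (c) S = 0.8311 VA  (d) PF = 0.003979 (leading)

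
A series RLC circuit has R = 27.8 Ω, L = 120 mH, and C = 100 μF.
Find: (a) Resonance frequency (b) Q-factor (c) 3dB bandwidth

Step 1 — Resonance: ω₀ = 1/√(LC) = 1/√(0.12·0.0001) = 288.7 rad/s.
Step 2 — f₀ = ω₀/(2π) = 45.94 Hz.
Step 3 — Series Q: Q = ω₀L/R = 288.7·0.12/27.8 = 1.246.
Step 4 — Bandwidth: Δω = ω₀/Q = 231.7 rad/s; BW = Δω/(2π) = 36.87 Hz.

(a) f₀ = 45.94 Hz  (b) Q = 1.246  (c) BW = 36.87 Hz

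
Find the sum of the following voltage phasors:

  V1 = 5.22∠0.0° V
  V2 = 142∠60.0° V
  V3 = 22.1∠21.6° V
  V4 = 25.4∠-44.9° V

Step 1 — Convert each phasor to rectangular form:
  V1 = 5.22·(cos(0.0°) + j·sin(0.0°)) = 5.22 V
  V2 = 142·(cos(60.0°) + j·sin(60.0°)) = 71 + j123 V
  V3 = 22.1·(cos(21.6°) + j·sin(21.6°)) = 20.55 + j8.136 V
  V4 = 25.4·(cos(-44.9°) + j·sin(-44.9°)) = 17.99 - j17.93 V
Step 2 — Sum components: V_total = 114.8 + j113.2 V.
Step 3 — Convert to polar: |V_total| = 161.2 V, ∠V_total = 44.6°.

V_total = 161.2∠44.6° V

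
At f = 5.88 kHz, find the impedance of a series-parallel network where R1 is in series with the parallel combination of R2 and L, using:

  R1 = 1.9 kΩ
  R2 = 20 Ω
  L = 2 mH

Step 1 — Angular frequency: ω = 2π·f = 2π·5880 = 3.695e+04 rad/s.
Step 2 — Component impedances:
  R1: Z = R = 1900 Ω
  R2: Z = R = 20 Ω
  L: Z = jωL = j·3.695e+04·0.002 = 0 + j73.89 Ω
Step 3 — Parallel branch: R2 || L = 1/(1/R2 + 1/L) = 18.63 + j5.044 Ω.
Step 4 — Series with R1: Z_total = R1 + (R2 || L) = 1919 + j5.044 Ω = 1919∠0.2° Ω.

Z = 1919 + j5.044 Ω = 1919∠0.2° Ω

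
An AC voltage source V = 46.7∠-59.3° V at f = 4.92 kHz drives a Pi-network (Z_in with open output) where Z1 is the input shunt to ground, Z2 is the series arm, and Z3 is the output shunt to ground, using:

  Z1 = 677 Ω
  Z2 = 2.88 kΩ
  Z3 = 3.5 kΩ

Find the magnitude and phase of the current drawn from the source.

Step 1 — Angular frequency: ω = 2π·f = 2π·4920 = 3.091e+04 rad/s.
Step 2 — Component impedances:
  Z1: Z = R = 677 Ω
  Z2: Z = R = 2880 Ω
  Z3: Z = R = 3500 Ω
Step 3 — With open output, the series arm Z2 and the output shunt Z3 appear in series to ground: Z2 + Z3 = 6380 Ω.
Step 4 — Parallel with input shunt Z1: Z_in = Z1 || (Z2 + Z3) = 612.1 Ω = 612.1∠0.0° Ω.
Step 5 — Source phasor: V = 46.7∠-59.3° V = 23.84 - j40.16 V.
Step 6 — Ohm's law: I = V / Z_total = (23.84 - j40.16) / (612.1) = 0.03895 - j0.06561 A.
Step 7 — Convert to polar: |I| = 0.0763 A, ∠I = -59.3°.

I = 0.0763∠-59.3° A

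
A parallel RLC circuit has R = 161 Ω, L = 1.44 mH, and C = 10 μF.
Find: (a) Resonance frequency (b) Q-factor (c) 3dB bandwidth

Step 1 — Resonance: ω₀ = 1/√(LC) = 1/√(0.00144·1e-05) = 8333 rad/s.
Step 2 — f₀ = ω₀/(2π) = 1326 Hz.
Step 3 — Parallel Q: Q = R/(ω₀L) = 161/(8333·0.00144) = 13.42.
Step 4 — Bandwidth: Δω = ω₀/Q = 621.1 rad/s; BW = Δω/(2π) = 98.85 Hz.

(a) f₀ = 1326 Hz  (b) Q = 13.42  (c) BW = 98.85 Hz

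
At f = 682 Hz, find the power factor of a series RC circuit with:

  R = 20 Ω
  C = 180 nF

Step 1 — Angular frequency: ω = 2π·f = 2π·682 = 4285 rad/s.
Step 2 — Component impedances:
  R: Z = R = 20 Ω
  C: Z = 1/(jωC) = -j/(ω·C) = 0 - j1296 Ω
Step 3 — Series combination: Z_total = R + C = 20 - j1296 Ω = 1297∠-89.1° Ω.
Step 4 — Power factor: PF = cos(φ) = Re(Z)/|Z| = 20/1297 = 0.01542.
Step 5 — Type: Im(Z) = -1296 ⇒ leading (phase φ = -89.1°).

PF = 0.01542 (leading, φ = -89.1°)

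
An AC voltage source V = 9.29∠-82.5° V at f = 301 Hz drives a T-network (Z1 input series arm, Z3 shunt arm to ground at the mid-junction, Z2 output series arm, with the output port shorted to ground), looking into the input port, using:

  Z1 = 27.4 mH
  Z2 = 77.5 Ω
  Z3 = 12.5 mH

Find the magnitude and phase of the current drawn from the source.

Step 1 — Angular frequency: ω = 2π·f = 2π·301 = 1891 rad/s.
Step 2 — Component impedances:
  Z1: Z = jωL = j·1891·0.0274 = 0 + j51.82 Ω
  Z2: Z = R = 77.5 Ω
  Z3: Z = jωL = j·1891·0.0125 = 0 + j23.64 Ω
Step 3 — With the output port shorted to ground, the output series arm Z2 runs from the junction to ground; the shunt arm Z3 also runs from the junction to ground. They appear in parallel: Z3 || Z2 = 6.597 + j21.63 Ω.
Step 4 — Series with input arm Z1: Z_in = Z1 + (Z3 || Z2) = 6.597 + j73.45 Ω = 73.74∠84.9° Ω.
Step 5 — Source phasor: V = 9.29∠-82.5° V = 1.213 - j9.211 V.
Step 6 — Ohm's law: I = V / Z_total = (1.213 - j9.211) / (6.597 + j73.45) = -0.1229 - j0.02755 A.
Step 7 — Convert to polar: |I| = 0.126 A, ∠I = -167.4°.

I = 0.126∠-167.4° A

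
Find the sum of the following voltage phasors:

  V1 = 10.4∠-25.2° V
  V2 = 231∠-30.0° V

Step 1 — Convert each phasor to rectangular form:
  V1 = 10.4·(cos(-25.2°) + j·sin(-25.2°)) = 9.41 - j4.428 V
  V2 = 231·(cos(-30.0°) + j·sin(-30.0°)) = 200.1 - j115.5 V
Step 2 — Sum components: V_total = 209.5 - j119.9 V.
Step 3 — Convert to polar: |V_total| = 241.4 V, ∠V_total = -29.8°.

V_total = 241.4∠-29.8° V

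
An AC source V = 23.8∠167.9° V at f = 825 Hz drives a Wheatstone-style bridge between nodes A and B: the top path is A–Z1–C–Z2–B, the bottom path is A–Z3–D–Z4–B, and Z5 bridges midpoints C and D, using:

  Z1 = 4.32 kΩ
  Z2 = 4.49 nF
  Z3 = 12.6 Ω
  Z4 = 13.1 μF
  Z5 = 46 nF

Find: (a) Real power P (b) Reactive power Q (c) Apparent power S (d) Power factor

Step 1 — Angular frequency: ω = 2π·f = 2π·825 = 5184 rad/s.
Step 2 — Component impedances:
  Z1: Z = R = 4320 Ω
  Z2: Z = 1/(jωC) = -j/(ω·C) = 0 - j4.297e+04 Ω
  Z3: Z = R = 12.6 Ω
  Z4: Z = 1/(jωC) = -j/(ω·C) = 0 - j14.73 Ω
  Z5: Z = 1/(jωC) = -j/(ω·C) = 0 - j4194 Ω
Step 3 — Bridge requires nodal analysis (the Z5 bridge couples midpoints C and D, so the two paths cannot be reduced to a simple series/parallel combination). Setting node B to ground and injecting 1 A at node A, the 3-node admittance system at A, C, D solves to V_A = Z_AB = 12.58 - j14.74 Ω = 19.37∠-49.5° Ω.
Step 4 — Source phasor: V = 23.8∠167.9° V = -23.27 + j4.989 V.
Step 5 — Current: I = V / Z = -0.9757 - j0.7466 A = 1.229∠-142.6° A.
Step 6 — Complex power: S = V·I* = 18.98 - j22.24 VA.
Step 7 — Real power: P = Re(S) = 18.98 W.
Step 8 — Reactive power: Q = Im(S) = -22.24 VAR.
Step 9 — Apparent power: |S| = 29.24 VA.
Step 10 — Power factor: PF = P/|S| = 0.6492 (leading).

(a) P = 18.98 W  (b) Q = -22.24 VAR  (c) S = 29.24 VA  (d) PF = 0.6492 (leading)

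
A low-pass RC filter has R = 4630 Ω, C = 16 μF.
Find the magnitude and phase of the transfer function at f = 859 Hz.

Step 1 — Angular frequency: ω = 2π·859 = 5397 rad/s.
Step 2 — Transfer function: H(jω) = 1/(1 + jωRC).
Step 3 — Denominator: 1 + jωRC = 1 + j·5397·4630·1.6e-05 = 1 + j399.8.
Step 4 — H = 6.255e-06 - j0.002501.
Step 5 — Magnitude: |H| = 0.002501 (-52.0 dB); phase: φ = -89.9°.

|H| = 0.002501 (-52.0 dB), φ = -89.9°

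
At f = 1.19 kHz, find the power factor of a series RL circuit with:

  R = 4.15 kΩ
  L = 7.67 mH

Step 1 — Angular frequency: ω = 2π·f = 2π·1190 = 7477 rad/s.
Step 2 — Component impedances:
  R: Z = R = 4150 Ω
  L: Z = jωL = j·7477·0.00767 = 0 + j57.35 Ω
Step 3 — Series combination: Z_total = R + L = 4150 + j57.35 Ω = 4150∠0.8° Ω.
Step 4 — Power factor: PF = cos(φ) = Re(Z)/|Z| = 4150/4150.4 = 0.9999.
Step 5 — Type: Im(Z) = 57.35 ⇒ lagging (phase φ = 0.8°).

PF = 0.9999 (lagging, φ = 0.8°)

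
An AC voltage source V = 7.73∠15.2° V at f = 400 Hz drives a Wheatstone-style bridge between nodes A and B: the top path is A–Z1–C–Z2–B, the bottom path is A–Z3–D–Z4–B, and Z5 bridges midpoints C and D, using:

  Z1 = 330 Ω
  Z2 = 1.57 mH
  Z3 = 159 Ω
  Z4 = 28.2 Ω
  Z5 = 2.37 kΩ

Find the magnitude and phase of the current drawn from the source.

Step 1 — Angular frequency: ω = 2π·f = 2π·400 = 2513 rad/s.
Step 2 — Component impedances:
  Z1: Z = R = 330 Ω
  Z2: Z = jωL = j·2513·0.00157 = 0 + j3.946 Ω
  Z3: Z = R = 159 Ω
  Z4: Z = R = 28.2 Ω
  Z5: Z = R = 2370 Ω
Step 3 — Bridge requires nodal analysis (the Z5 bridge couples midpoints C and D, so the two paths cannot be reduced to a simple series/parallel combination). Setting node B to ground and injecting 1 A at node A, the 3-node admittance system at A, C, D solves to V_A = Z_AB = 119.3 + j0.5374 Ω = 119.3∠0.3° Ω.
Step 4 — Source phasor: V = 7.73∠15.2° V = 7.46 + j2.027 V.
Step 5 — Ohm's law: I = V / Z_total = (7.46 + j2.027) / (119.3 + j0.5374) = 0.0626 + j0.0167 A.
Step 6 — Convert to polar: |I| = 0.06479 A, ∠I = 14.9°.

I = 0.06479∠14.9° A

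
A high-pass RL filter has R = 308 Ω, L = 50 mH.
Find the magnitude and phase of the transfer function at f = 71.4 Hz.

Step 1 — Angular frequency: ω = 2π·71.4 = 448.6 rad/s.
Step 2 — Transfer function: H(jω) = jωL/(R + jωL).
Step 3 — Numerator jωL = j·22.43; denominator R + jωL = 308 + j22.43.
Step 4 — H = 0.005276 + j0.07244.
Step 5 — Magnitude: |H| = 0.07264 (-22.8 dB); phase: φ = 85.8°.

|H| = 0.07264 (-22.8 dB), φ = 85.8°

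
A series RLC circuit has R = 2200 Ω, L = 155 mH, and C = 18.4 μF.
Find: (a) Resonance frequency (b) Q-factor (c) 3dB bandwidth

Step 1 — Resonance: ω₀ = 1/√(LC) = 1/√(0.155·1.84e-05) = 592.1 rad/s.
Step 2 — f₀ = ω₀/(2π) = 94.24 Hz.
Step 3 — Series Q: Q = ω₀L/R = 592.1·0.155/2200 = 0.04172.
Step 4 — Bandwidth: Δω = ω₀/Q = 1.419e+04 rad/s; BW = Δω/(2π) = 2259 Hz.

(a) f₀ = 94.24 Hz  (b) Q = 0.04172  (c) BW = 2259 Hz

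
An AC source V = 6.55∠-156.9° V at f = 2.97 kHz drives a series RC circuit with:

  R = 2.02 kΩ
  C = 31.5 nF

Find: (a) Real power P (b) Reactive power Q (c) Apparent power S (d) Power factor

Step 1 — Angular frequency: ω = 2π·f = 2π·2970 = 1.866e+04 rad/s.
Step 2 — Component impedances:
  R: Z = R = 2020 Ω
  C: Z = 1/(jωC) = -j/(ω·C) = 0 - j1701 Ω
Step 3 — Series combination: Z_total = R + C = 2020 - j1701 Ω = 2641∠-40.1° Ω.
Step 4 — Source phasor: V = 6.55∠-156.9° V = -6.025 - j2.57 V.
Step 5 — Current: I = V / Z = -0.001118 - j0.002214 A = 0.00248∠-116.8° A.
Step 6 — Complex power: S = V·I* = 0.01243 - j0.01046 VA.
Step 7 — Real power: P = Re(S) = 0.01243 W.
Step 8 — Reactive power: Q = Im(S) = -0.01046 VAR.
Step 9 — Apparent power: |S| = 0.01625 VA.
Step 10 — Power factor: PF = P/|S| = 0.7649 (leading).

(a) P = 0.01243 W  (b) Q = -0.01046 VAR  (c) S = 0.01625 VA  (d) PF = 0.7649 (leading)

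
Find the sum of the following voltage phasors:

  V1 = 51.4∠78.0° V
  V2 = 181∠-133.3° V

Step 1 — Convert each phasor to rectangular form:
  V1 = 51.4·(cos(78.0°) + j·sin(78.0°)) = 10.69 + j50.28 V
  V2 = 181·(cos(-133.3°) + j·sin(-133.3°)) = -124.1 - j131.7 V
Step 2 — Sum components: V_total = -113.4 - j81.45 V.
Step 3 — Convert to polar: |V_total| = 139.7 V, ∠V_total = -144.3°.

V_total = 139.7∠-144.3° V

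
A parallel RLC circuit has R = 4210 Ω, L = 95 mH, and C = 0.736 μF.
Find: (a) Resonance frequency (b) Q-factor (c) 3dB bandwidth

Step 1 — Resonance: ω₀ = 1/√(LC) = 1/√(0.095·7.36e-07) = 3782 rad/s.
Step 2 — f₀ = ω₀/(2π) = 601.9 Hz.
Step 3 — Parallel Q: Q = R/(ω₀L) = 4210/(3782·0.095) = 11.72.
Step 4 — Bandwidth: Δω = ω₀/Q = 322.7 rad/s; BW = Δω/(2π) = 51.36 Hz.

(a) f₀ = 601.9 Hz  (b) Q = 11.72  (c) BW = 51.36 Hz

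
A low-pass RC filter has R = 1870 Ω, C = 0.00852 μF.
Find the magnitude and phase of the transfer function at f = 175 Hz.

Step 1 — Angular frequency: ω = 2π·175 = 1100 rad/s.
Step 2 — Transfer function: H(jω) = 1/(1 + jωRC).
Step 3 — Denominator: 1 + jωRC = 1 + j·1100·1870·8.52e-09 = 1 + j0.01752.
Step 4 — H = 0.9997 - j0.01751.
Step 5 — Magnitude: |H| = 0.9998 (-0.0 dB); phase: φ = -1.0°.

|H| = 0.9998 (-0.0 dB), φ = -1.0°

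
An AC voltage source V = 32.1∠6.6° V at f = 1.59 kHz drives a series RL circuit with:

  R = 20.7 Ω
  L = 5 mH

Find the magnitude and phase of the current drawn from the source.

Step 1 — Angular frequency: ω = 2π·f = 2π·1590 = 9990 rad/s.
Step 2 — Component impedances:
  R: Z = R = 20.7 Ω
  L: Z = jωL = j·9990·0.005 = 0 + j49.95 Ω
Step 3 — Series combination: Z_total = R + L = 20.7 + j49.95 Ω = 54.07∠67.5° Ω.
Step 4 — Source phasor: V = 32.1∠6.6° V = 31.89 + j3.689 V.
Step 5 — Ohm's law: I = V / Z_total = (31.89 + j3.689) / (20.7 + j49.95) = 0.2888 - j0.5187 A.
Step 6 — Convert to polar: |I| = 0.5937 A, ∠I = -60.9°.

I = 0.5937∠-60.9° A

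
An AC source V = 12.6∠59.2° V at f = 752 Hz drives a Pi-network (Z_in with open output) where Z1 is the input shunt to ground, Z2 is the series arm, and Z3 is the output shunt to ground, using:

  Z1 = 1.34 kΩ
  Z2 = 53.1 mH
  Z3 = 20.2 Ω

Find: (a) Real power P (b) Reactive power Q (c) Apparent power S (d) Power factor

Step 1 — Angular frequency: ω = 2π·f = 2π·752 = 4725 rad/s.
Step 2 — Component impedances:
  Z1: Z = R = 1340 Ω
  Z2: Z = jωL = j·4725·0.0531 = 0 + j250.9 Ω
  Z3: Z = R = 20.2 Ω
Step 3 — With open output, the series arm Z2 and the output shunt Z3 appear in series to ground: Z2 + Z3 = 20.2 + j250.9 Ω.
Step 4 — Parallel with input shunt Z1: Z_in = Z1 || (Z2 + Z3) = 63.34 + j235.5 Ω = 243.9∠74.9° Ω.
Step 5 — Source phasor: V = 12.6∠59.2° V = 6.452 + j10.82 V.
Step 6 — Current: I = V / Z = 0.04973 - j0.01402 A = 0.05167∠-15.7° A.
Step 7 — Complex power: S = V·I* = 0.1691 + j0.6287 VA.
Step 8 — Real power: P = Re(S) = 0.1691 W.
Step 9 — Reactive power: Q = Im(S) = 0.6287 VAR.
Step 10 — Apparent power: |S| = 0.651 VA.
Step 11 — Power factor: PF = P/|S| = 0.2597 (lagging).

(a) P = 0.1691 W  (b) Q = 0.6287 VAR  (c) S = 0.651 VA  (d) PF = 0.2597 (lagging)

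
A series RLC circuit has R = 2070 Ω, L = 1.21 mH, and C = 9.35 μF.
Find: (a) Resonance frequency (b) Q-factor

Step 1 — Resonance condition Im(Z)=0 gives ω₀ = 1/√(LC).
Step 2 — ω₀ = 1/√(0.00121·9.35e-06) = 9402 rad/s.
Step 3 — f₀ = ω₀/(2π) = 1496 Hz.
Step 4 — Series Q: Q = ω₀L/R = 9402·0.00121/2070 = 0.005496.

(a) f₀ = 1496 Hz  (b) Q = 0.005496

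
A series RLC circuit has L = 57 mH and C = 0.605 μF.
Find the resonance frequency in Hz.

Step 1 — Resonance condition Im(Z)=0 gives ω₀ = 1/√(LC).
Step 2 — ω₀ = 1/√(0.057·6.05e-07) = 5385 rad/s.
Step 3 — f₀ = ω₀/(2π) = 857 Hz.

f₀ = 857 Hz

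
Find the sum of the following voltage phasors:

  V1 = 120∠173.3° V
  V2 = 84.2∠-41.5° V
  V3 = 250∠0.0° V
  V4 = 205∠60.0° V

Step 1 — Convert each phasor to rectangular form:
  V1 = 120·(cos(173.3°) + j·sin(173.3°)) = -119.2 + j14 V
  V2 = 84.2·(cos(-41.5°) + j·sin(-41.5°)) = 63.06 - j55.79 V
  V3 = 250·(cos(0.0°) + j·sin(0.0°)) = 250 V
  V4 = 205·(cos(60.0°) + j·sin(60.0°)) = 102.5 + j177.5 V
Step 2 — Sum components: V_total = 296.4 + j135.7 V.
Step 3 — Convert to polar: |V_total| = 326 V, ∠V_total = 24.6°.

V_total = 326∠24.6° V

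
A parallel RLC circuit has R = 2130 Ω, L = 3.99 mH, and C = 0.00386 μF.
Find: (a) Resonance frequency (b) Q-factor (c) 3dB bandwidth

Step 1 — Resonance: ω₀ = 1/√(LC) = 1/√(0.00399·3.86e-09) = 2.548e+05 rad/s.
Step 2 — f₀ = ω₀/(2π) = 4.055e+04 Hz.
Step 3 — Parallel Q: Q = R/(ω₀L) = 2130/(2.548e+05·0.00399) = 2.095.
Step 4 — Bandwidth: Δω = ω₀/Q = 1.216e+05 rad/s; BW = Δω/(2π) = 1.936e+04 Hz.

(a) f₀ = 4.055e+04 Hz  (b) Q = 2.095  (c) BW = 1.936e+04 Hz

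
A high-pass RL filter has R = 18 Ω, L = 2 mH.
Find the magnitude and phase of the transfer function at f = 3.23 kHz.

Step 1 — Angular frequency: ω = 2π·3230 = 2.029e+04 rad/s.
Step 2 — Transfer function: H(jω) = jωL/(R + jωL).
Step 3 — Numerator jωL = j·40.59; denominator R + jωL = 18 + j40.59.
Step 4 — H = 0.8357 + j0.3706.
Step 5 — Magnitude: |H| = 0.9141 (-0.8 dB); phase: φ = 23.9°.

|H| = 0.9141 (-0.8 dB), φ = 23.9°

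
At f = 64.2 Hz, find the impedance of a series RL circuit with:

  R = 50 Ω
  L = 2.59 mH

Step 1 — Angular frequency: ω = 2π·f = 2π·64.2 = 403.4 rad/s.
Step 2 — Component impedances:
  R: Z = R = 50 Ω
  L: Z = jωL = j·403.4·0.00259 = 0 + j1.045 Ω
Step 3 — Series combination: Z_total = R + L = 50 + j1.045 Ω = 50.01∠1.2° Ω.

Z = 50 + j1.045 Ω = 50.01∠1.2° Ω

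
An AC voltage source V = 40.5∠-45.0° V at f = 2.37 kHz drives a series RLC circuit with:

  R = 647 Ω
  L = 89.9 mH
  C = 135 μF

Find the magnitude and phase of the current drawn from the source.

Step 1 — Angular frequency: ω = 2π·f = 2π·2370 = 1.489e+04 rad/s.
Step 2 — Component impedances:
  R: Z = R = 647 Ω
  L: Z = jωL = j·1.489e+04·0.0899 = 0 + j1339 Ω
  C: Z = 1/(jωC) = -j/(ω·C) = 0 - j0.4974 Ω
Step 3 — Series combination: Z_total = R + L + C = 647 + j1338 Ω = 1486∠64.2° Ω.
Step 4 — Source phasor: V = 40.5∠-45.0° V = 28.64 - j28.64 V.
Step 5 — Ohm's law: I = V / Z_total = (28.64 - j28.64) / (647 + j1338) = -0.008959 - j0.02573 A.
Step 6 — Convert to polar: |I| = 0.02725 A, ∠I = -109.2°.

I = 0.02725∠-109.2° A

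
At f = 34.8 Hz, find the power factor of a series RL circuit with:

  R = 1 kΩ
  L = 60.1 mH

Step 1 — Angular frequency: ω = 2π·f = 2π·34.8 = 218.7 rad/s.
Step 2 — Component impedances:
  R: Z = R = 1000 Ω
  L: Z = jωL = j·218.7·0.0601 = 0 + j13.14 Ω
Step 3 — Series combination: Z_total = R + L = 1000 + j13.14 Ω = 1000∠0.8° Ω.
Step 4 — Power factor: PF = cos(φ) = Re(Z)/|Z| = 1000/1000.1 = 0.9999.
Step 5 — Type: Im(Z) = 13.14 ⇒ lagging (phase φ = 0.8°).

PF = 0.9999 (lagging, φ = 0.8°)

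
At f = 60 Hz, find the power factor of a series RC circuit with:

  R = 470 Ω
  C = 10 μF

Step 1 — Angular frequency: ω = 2π·f = 2π·60 = 377 rad/s.
Step 2 — Component impedances:
  R: Z = R = 470 Ω
  C: Z = 1/(jωC) = -j/(ω·C) = 0 - j265.3 Ω
Step 3 — Series combination: Z_total = R + C = 470 - j265.3 Ω = 539.7∠-29.4° Ω.
Step 4 — Power factor: PF = cos(φ) = Re(Z)/|Z| = 470/539.7 = 0.8709.
Step 5 — Type: Im(Z) = -265.3 ⇒ leading (phase φ = -29.4°).

PF = 0.8709 (leading, φ = -29.4°)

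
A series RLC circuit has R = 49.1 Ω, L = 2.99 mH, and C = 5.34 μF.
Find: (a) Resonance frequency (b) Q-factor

Step 1 — Resonance condition Im(Z)=0 gives ω₀ = 1/√(LC).
Step 2 — ω₀ = 1/√(0.00299·5.34e-06) = 7914 rad/s.
Step 3 — f₀ = ω₀/(2π) = 1260 Hz.
Step 4 — Series Q: Q = ω₀L/R = 7914·0.00299/49.1 = 0.4819.

(a) f₀ = 1260 Hz  (b) Q = 0.4819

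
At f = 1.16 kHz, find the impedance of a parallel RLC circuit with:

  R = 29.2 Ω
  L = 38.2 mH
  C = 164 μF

Step 1 — Angular frequency: ω = 2π·f = 2π·1160 = 7288 rad/s.
Step 2 — Component impedances:
  R: Z = R = 29.2 Ω
  L: Z = jωL = j·7288·0.0382 = 0 + j278.4 Ω
  C: Z = 1/(jωC) = -j/(ω·C) = 0 - j0.8366 Ω
Step 3 — Parallel combination: 1/Z_total = 1/R + 1/L + 1/C; Z_total = 0.02409 - j0.8384 Ω = 0.8388∠-88.4° Ω.

Z = 0.02409 - j0.8384 Ω = 0.8388∠-88.4° Ω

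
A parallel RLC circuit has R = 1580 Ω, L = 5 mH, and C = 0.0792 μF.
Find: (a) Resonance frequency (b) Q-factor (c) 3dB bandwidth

Step 1 — Resonance: ω₀ = 1/√(LC) = 1/√(0.005·7.92e-08) = 5.025e+04 rad/s.
Step 2 — f₀ = ω₀/(2π) = 7998 Hz.
Step 3 — Parallel Q: Q = R/(ω₀L) = 1580/(5.025e+04·0.005) = 6.288.
Step 4 — Bandwidth: Δω = ω₀/Q = 7991 rad/s; BW = Δω/(2π) = 1272 Hz.

(a) f₀ = 7998 Hz  (b) Q = 6.288  (c) BW = 1272 Hz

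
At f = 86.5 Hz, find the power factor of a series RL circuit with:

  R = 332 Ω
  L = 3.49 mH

Step 1 — Angular frequency: ω = 2π·f = 2π·86.5 = 543.5 rad/s.
Step 2 — Component impedances:
  R: Z = R = 332 Ω
  L: Z = jωL = j·543.5·0.00349 = 0 + j1.897 Ω
Step 3 — Series combination: Z_total = R + L = 332 + j1.897 Ω = 332∠0.3° Ω.
Step 4 — Power factor: PF = cos(φ) = Re(Z)/|Z| = 332/332 = 1.
Step 5 — Type: Im(Z) = 1.897 ⇒ lagging (phase φ = 0.3°).

PF = 1 (lagging, φ = 0.3°)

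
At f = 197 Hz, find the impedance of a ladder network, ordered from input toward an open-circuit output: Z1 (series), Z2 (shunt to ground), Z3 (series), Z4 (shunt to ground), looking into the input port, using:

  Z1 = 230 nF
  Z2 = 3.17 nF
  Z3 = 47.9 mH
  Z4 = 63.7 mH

Step 1 — Angular frequency: ω = 2π·f = 2π·197 = 1238 rad/s.
Step 2 — Component impedances:
  Z1: Z = 1/(jωC) = -j/(ω·C) = 0 - j3513 Ω
  Z2: Z = 1/(jωC) = -j/(ω·C) = 0 - j2.549e+05 Ω
  Z3: Z = jωL = j·1238·0.0479 = 0 + j59.29 Ω
  Z4: Z = jωL = j·1238·0.0637 = 0 + j78.85 Ω
Step 3 — Ladder network (open output): work backward from the far end, alternating series and parallel combinations. Z_in = 0 - j3374 Ω = 3374∠-90.0° Ω.

Z = 0 - j3374 Ω = 3374∠-90.0° Ω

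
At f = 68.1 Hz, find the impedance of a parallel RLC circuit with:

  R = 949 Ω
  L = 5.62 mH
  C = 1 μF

Step 1 — Angular frequency: ω = 2π·f = 2π·68.1 = 427.9 rad/s.
Step 2 — Component impedances:
  R: Z = R = 949 Ω
  L: Z = jωL = j·427.9·0.00562 = 0 + j2.405 Ω
  C: Z = 1/(jωC) = -j/(ω·C) = 0 - j2337 Ω
Step 3 — Parallel combination: 1/Z_total = 1/R + 1/L + 1/C; Z_total = 0.006106 + j2.407 Ω = 2.407∠89.9° Ω.

Z = 0.006106 + j2.407 Ω = 2.407∠89.9° Ω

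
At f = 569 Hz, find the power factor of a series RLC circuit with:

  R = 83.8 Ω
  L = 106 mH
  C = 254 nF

Step 1 — Angular frequency: ω = 2π·f = 2π·569 = 3575 rad/s.
Step 2 — Component impedances:
  R: Z = R = 83.8 Ω
  L: Z = jωL = j·3575·0.106 = 0 + j379 Ω
  C: Z = 1/(jωC) = -j/(ω·C) = 0 - j1101 Ω
Step 3 — Series combination: Z_total = R + L + C = 83.8 - j722.3 Ω = 727.1∠-83.4° Ω.
Step 4 — Power factor: PF = cos(φ) = Re(Z)/|Z| = 83.8/727.1 = 0.1153.
Step 5 — Type: Im(Z) = -722.3 ⇒ leading (phase φ = -83.4°).

PF = 0.1153 (leading, φ = -83.4°)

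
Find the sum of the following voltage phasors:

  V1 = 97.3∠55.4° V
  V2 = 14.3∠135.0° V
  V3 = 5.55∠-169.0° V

Step 1 — Convert each phasor to rectangular form:
  V1 = 97.3·(cos(55.4°) + j·sin(55.4°)) = 55.25 + j80.09 V
  V2 = 14.3·(cos(135.0°) + j·sin(135.0°)) = -10.11 + j10.11 V
  V3 = 5.55·(cos(-169.0°) + j·sin(-169.0°)) = -5.448 - j1.059 V
Step 2 — Sum components: V_total = 39.69 + j89.14 V.
Step 3 — Convert to polar: |V_total| = 97.58 V, ∠V_total = 66.0°.

V_total = 97.58∠66.0° V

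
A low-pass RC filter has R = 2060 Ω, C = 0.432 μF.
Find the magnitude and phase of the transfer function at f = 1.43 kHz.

Step 1 — Angular frequency: ω = 2π·1430 = 8985 rad/s.
Step 2 — Transfer function: H(jω) = 1/(1 + jωRC).
Step 3 — Denominator: 1 + jωRC = 1 + j·8985·2060·4.32e-07 = 1 + j7.996.
Step 4 — H = 0.0154 - j0.1231.
Step 5 — Magnitude: |H| = 0.1241 (-18.1 dB); phase: φ = -82.9°.

|H| = 0.1241 (-18.1 dB), φ = -82.9°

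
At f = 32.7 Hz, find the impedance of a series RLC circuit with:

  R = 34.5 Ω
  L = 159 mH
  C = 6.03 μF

Step 1 — Angular frequency: ω = 2π·f = 2π·32.7 = 205.5 rad/s.
Step 2 — Component impedances:
  R: Z = R = 34.5 Ω
  L: Z = jωL = j·205.5·0.159 = 0 + j32.67 Ω
  C: Z = 1/(jωC) = -j/(ω·C) = 0 - j807.2 Ω
Step 3 — Series combination: Z_total = R + L + C = 34.5 - j774.5 Ω = 775.3∠-87.4° Ω.

Z = 34.5 - j774.5 Ω = 775.3∠-87.4° Ω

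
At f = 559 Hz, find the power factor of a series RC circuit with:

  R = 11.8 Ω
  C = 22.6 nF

Step 1 — Angular frequency: ω = 2π·f = 2π·559 = 3512 rad/s.
Step 2 — Component impedances:
  R: Z = R = 11.8 Ω
  C: Z = 1/(jωC) = -j/(ω·C) = 0 - j1.26e+04 Ω
Step 3 — Series combination: Z_total = R + C = 11.8 - j1.26e+04 Ω = 1.26e+04∠-89.9° Ω.
Step 4 — Power factor: PF = cos(φ) = Re(Z)/|Z| = 11.8/12598 = 0.0009367.
Step 5 — Type: Im(Z) = -1.26e+04 ⇒ leading (phase φ = -89.9°).

PF = 0.0009367 (leading, φ = -89.9°)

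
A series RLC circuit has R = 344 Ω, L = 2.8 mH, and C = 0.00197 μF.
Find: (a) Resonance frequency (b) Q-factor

Step 1 — Resonance condition Im(Z)=0 gives ω₀ = 1/√(LC).
Step 2 — ω₀ = 1/√(0.0028·1.97e-09) = 4.258e+05 rad/s.
Step 3 — f₀ = ω₀/(2π) = 6.777e+04 Hz.
Step 4 — Series Q: Q = ω₀L/R = 4.258e+05·0.0028/344 = 3.466.

(a) f₀ = 6.777e+04 Hz  (b) Q = 3.466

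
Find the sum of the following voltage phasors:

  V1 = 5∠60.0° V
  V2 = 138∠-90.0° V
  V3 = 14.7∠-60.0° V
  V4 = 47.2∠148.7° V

Step 1 — Convert each phasor to rectangular form:
  V1 = 5·(cos(60.0°) + j·sin(60.0°)) = 2.5 + j4.33 V
  V2 = 138·(cos(-90.0°) + j·sin(-90.0°)) = 0 - j138 V
  V3 = 14.7·(cos(-60.0°) + j·sin(-60.0°)) = 7.35 - j12.73 V
  V4 = 47.2·(cos(148.7°) + j·sin(148.7°)) = -40.33 + j24.52 V
Step 2 — Sum components: V_total = -30.48 - j121.9 V.
Step 3 — Convert to polar: |V_total| = 125.6 V, ∠V_total = -104.0°.

V_total = 125.6∠-104.0° V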